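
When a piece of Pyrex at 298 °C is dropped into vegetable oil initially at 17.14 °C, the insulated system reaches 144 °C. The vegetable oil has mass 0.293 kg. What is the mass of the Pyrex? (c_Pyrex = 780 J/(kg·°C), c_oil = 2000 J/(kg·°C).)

Setting the total heat transfer to zero:
m×780×(144 − 298) + 0.293×2000×(144 − 17.14) = 0
-120120 m = -74340
m = -74340/-120120 ≈ 0.6189 kg

m ≈ 0.619 kg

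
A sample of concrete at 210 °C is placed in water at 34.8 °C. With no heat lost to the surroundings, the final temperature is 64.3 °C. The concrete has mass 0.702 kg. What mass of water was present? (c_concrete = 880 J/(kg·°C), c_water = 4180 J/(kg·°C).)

Taking heat into each body as positive, Σ m c ΔT = 0:
0.702·880·(64.3 − 210) + m·4180·(64.3 − 34.8) = 0
123310 m = 90008
m = 90008/123310 ≈ 0.7299 kg

m ≈ 0.73 kg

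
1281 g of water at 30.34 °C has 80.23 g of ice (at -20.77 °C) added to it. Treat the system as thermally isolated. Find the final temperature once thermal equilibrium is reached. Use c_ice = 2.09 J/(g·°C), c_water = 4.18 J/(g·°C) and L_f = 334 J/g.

T_f ≈ 23.2 °C

Setting the total heat transfer to zero:
warm ice to 0 °C: 80.23·2.09·(0 − (-20.77)) = 3482.7
  fusion: m_ice L_f = 80.23·334 = 26797
  meltwater 0→T: 80.23·4.18·T = 335.36 T
  water: 5354.6(T − 30.34)
5689.9 T = 162458 − 30280 = 132178
T ≈ 23.23 °C (positive, so assuming full melt was valid).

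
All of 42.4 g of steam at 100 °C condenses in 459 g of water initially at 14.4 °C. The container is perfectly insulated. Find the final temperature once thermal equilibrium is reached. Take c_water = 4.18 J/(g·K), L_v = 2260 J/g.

T_f ≈ 67.4 °C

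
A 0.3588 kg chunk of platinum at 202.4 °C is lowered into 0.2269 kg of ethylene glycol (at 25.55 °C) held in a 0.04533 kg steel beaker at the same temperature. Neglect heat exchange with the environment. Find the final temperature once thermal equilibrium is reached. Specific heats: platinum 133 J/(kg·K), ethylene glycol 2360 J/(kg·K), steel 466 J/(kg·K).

Taking heat into each body as positive, Σ m c ΔT = 0:
0.3588×133×(T − 202.4) + 0.2269×2360×(T − 25.55) + 0.04533×466×(T − 25.55) = 0
(47.72 + 535.48 + 21.12) T = 47.72×202.4 + 535.48×25.55 + 21.12×25.55
T = 23880/604.33 ≈ 39.51 °C

T_f ≈ 39.5 °C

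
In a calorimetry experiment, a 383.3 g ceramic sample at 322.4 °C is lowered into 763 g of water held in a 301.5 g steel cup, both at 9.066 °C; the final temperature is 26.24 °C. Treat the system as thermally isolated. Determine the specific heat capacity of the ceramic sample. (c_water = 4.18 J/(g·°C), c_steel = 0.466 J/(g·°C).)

c ≈ 0.504 J/(g·°C)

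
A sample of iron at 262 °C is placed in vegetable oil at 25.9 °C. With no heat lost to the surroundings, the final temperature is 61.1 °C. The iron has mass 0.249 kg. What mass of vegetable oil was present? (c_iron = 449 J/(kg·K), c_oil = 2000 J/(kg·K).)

m ≈ 0.319 kg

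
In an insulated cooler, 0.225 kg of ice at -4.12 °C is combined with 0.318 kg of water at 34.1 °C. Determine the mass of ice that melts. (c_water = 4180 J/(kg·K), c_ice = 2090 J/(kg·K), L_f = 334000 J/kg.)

Water can give up m c ΔT = 0.318×4180×34.1 = 45327 J before reaching 0 °C.
Of that, 0.225×2090×4.12 = 1937.4 J goes to bring the ice to 0 °C, leaving 43390 J.
To melt every bit of ice: 0.225×334000 = 75150 J.
That's not enough to melt it all — equilibrium is at 0 °C with ice remaining.
m_melted×334000 = 43390  ⇒  m_melted ≈ 0.1299 kg.

m_melted ≈ 0.13 kg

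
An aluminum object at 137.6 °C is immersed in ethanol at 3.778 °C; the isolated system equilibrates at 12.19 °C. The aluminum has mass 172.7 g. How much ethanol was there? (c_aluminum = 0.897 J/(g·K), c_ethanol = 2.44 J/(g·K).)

m ≈ 947 g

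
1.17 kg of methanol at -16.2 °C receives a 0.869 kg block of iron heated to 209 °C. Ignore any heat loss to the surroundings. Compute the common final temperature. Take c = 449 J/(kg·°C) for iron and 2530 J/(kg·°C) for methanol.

With ΣQ=0 the equilibrium temperature is the m·c-weighted mean:
T_f = (390.18·209 + 2960.1·(-16.2)) / (390.18 + 2960.1)
    = 33594 / 3350.3 ≈ 10.03 °C

T_f ≈ 10.0 °C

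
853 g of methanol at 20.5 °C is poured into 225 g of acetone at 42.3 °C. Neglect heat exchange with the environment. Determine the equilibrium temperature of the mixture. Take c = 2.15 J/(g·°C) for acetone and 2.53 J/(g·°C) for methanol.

T_f ≈ 24.5 °C

With ΣQ=0 the equilibrium temperature is the m·c-weighted mean:
T_f = (483.75·42.3 + 2158.1·20.5) / (483.75 + 2158.1)
    = 64703 / 2641.8 ≈ 24.49 °C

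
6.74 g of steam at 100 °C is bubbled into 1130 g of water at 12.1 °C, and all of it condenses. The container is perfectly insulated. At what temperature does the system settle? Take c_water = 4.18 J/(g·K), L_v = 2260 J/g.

T_f ≈ 15.8 °C

Heat gained plus heat lost sum to zero:
condense steam: −6.74·2260 = −15232
  condensate cools 100→T: 6.74·4.18·(T − 100) = 28.17(T − 100)
  original water: 4723.4(T − 12.1)
4751.6 T = 15232 + 2817.3 + 57153 = 75203
T ≈ 15.83 °C, under the boiling point, so the assumption holds.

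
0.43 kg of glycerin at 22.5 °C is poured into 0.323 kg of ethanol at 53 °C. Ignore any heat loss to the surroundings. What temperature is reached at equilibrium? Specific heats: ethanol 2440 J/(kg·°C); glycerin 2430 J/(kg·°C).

T_f ≈ 35.6 °C

Net heat exchanged in the isolated system is zero:
0.323*2440*(T − 53) + 0.43*2430*(T − 22.5) = 0
788.12(T − 53) + 1044.9(T − 22.5) = 0
(788.12 + 1044.9) T = 788.12*53 + 1044.9*22.5
T = 65281/1833 ≈ 35.61 °C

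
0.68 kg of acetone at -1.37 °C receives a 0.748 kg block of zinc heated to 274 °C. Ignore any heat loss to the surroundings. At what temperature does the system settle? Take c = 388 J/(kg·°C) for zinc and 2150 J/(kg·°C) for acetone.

T_f ≈ 44.2 °C

With ΣQ=0 the equilibrium temperature is the m·c-weighted mean:
T_f = (290.22*274 + 1462*(-1.37)) / (290.22 + 1462)
    = 77518 / 1752.2 ≈ 44.24 °C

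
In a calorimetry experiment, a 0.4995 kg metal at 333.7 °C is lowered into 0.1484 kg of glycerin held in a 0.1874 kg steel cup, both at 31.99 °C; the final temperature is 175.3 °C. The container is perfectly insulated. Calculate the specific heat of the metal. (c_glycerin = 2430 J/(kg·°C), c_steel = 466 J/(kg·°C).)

c ≈ 811 J/(kg·°C)

Conservation of energy gives ΣQ = 0:
0.4995·c·(175.3 − 333.7) + 0.1484·2430·(175.3 − 31.99) + 0.1874·466·(175.3 − 31.99) = 0
-79.12 c = -64194
c = -64194/-79.12 ≈ 811.3 J/(kg·°C)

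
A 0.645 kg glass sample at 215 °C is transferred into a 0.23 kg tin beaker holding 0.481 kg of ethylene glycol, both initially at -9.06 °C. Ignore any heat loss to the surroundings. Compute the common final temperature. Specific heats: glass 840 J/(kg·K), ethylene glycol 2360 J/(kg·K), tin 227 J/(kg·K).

T_f ≈ 61.1 °C

Taking heat into each body as positive, Σ m c ΔT = 0:
0.645·840·(T − 215) + 0.481·2360·(T − (-9.06)) + 0.23·227·(T − (-9.06)) = 0
541.8(T − 215) + 1135.2(T − (-9.06)) + 52.21(T − (-9.06)) = 0
(541.8 + 1135.2 + 52.21) T = 541.8·215 + 1135.2·(-9.06) + 52.21·(-9.06)
T = 105729/1729.2 ≈ 61.14 °C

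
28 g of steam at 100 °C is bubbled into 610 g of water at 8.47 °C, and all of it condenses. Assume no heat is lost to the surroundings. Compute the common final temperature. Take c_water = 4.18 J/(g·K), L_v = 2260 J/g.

Net heat exchanged in the isolated system is zero:
condense steam: −28·2260 = −63280; condensate cools 100→T: 28·4.18·(T − 100) = 117.04(T − 100); original water: 2549.8(T − 8.47)
2666.8 T = 63280 + 11704 + 21597 = 96581
T ≈ 36.22 °C, under the boiling point, so the assumption holds.

T_f ≈ 36.2 °C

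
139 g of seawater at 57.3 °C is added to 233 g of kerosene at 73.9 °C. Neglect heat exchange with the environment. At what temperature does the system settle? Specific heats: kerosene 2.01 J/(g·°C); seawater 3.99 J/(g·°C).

T_f = Σ m_i c_i T_i / Σ m_i c_i:
T_f = (468.33·73.9 + 554.61·57.3) / (468.33 + 554.61)
    = 66389 / 1022.9 ≈ 64.90 °C

T_f ≈ 64.9 °C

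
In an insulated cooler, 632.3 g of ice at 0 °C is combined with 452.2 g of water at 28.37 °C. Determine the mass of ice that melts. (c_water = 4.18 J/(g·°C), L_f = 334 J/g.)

m_melted ≈ 161 g

Cooling the water to 0 °C releases 452.2·4.18·28.37 = 53625 J.
Fully melting the ice requires m_ice L_f = 632.3·334 = 211188 J.
53625 J < 211188 J, so only part of the ice melts and the system sits at 0 °C.
m_melted·334 = 53625  ⇒  m_melted ≈ 160.6 g.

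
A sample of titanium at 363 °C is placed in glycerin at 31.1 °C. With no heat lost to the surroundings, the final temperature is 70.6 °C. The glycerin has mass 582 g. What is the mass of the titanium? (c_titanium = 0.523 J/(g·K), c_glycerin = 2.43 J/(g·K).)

Heat gained plus heat lost sum to zero:
m×0.523×(70.6 − 363) + 582×2.43×(70.6 − 31.1) = 0
-152.93 m = -55863
m = -55863/-152.93 ≈ 365.3 g

m ≈ 365 g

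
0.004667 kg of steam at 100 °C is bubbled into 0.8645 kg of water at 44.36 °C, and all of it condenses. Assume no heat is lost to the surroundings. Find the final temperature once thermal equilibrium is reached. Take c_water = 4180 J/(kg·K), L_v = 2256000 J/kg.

Sum of m c ΔT and latent-heat terms is zero:
steam→water at 100 °C releases m L_v = 0.004667·2256000 = 10529; condensed water 100 °C→T: 19.51(T − 100); water warms: 0.8645·4180·(T − 44.36) = 3613.6(T − 44.36)
3633.1 T = 10529 + 1950.8 + 160300 = 172779
T ≈ 47.56 °C, under the boiling point, so the assumption holds.

T_f ≈ 47.6 °C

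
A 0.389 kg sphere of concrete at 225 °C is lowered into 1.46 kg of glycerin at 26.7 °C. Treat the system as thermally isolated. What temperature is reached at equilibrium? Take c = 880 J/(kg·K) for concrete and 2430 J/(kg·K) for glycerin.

T_f ≈ 44.1 °C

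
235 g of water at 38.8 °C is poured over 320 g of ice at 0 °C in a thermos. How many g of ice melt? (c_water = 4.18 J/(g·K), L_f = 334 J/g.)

Heat available from the water dropping to 0 °C: 235×4.18×38.8 = 38113 J.
To melt every bit of ice: 320×334 = 106880 J.
38113 J < 106880 J, so only part of the ice melts and the system sits at 0 °C.
m_melted×334 = 38113  ⇒  m_melted ≈ 114.1 g.

m_melted ≈ 114 g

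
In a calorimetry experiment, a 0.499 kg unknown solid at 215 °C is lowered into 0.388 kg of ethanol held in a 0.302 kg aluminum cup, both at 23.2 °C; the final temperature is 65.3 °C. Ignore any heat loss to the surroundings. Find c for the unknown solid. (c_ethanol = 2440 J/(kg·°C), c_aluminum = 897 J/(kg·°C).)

c ≈ 686 J/(kg·°C)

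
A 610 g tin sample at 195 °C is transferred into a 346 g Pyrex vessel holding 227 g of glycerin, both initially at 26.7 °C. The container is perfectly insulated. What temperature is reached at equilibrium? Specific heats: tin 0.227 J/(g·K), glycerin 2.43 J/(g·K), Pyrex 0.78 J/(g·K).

T_f ≈ 51.0 °C

Heat gained plus heat lost sum to zero:
610·0.227·(T − 195) + 227·2.43·(T − 26.7) + 346·0.78·(T − 26.7) = 0
138.47(T − 195) + 551.61(T − 26.7) + 269.88(T − 26.7) = 0
(138.47 + 551.61 + 269.88) T = 138.47·195 + 551.61·26.7 + 269.88·26.7
T ≈ 50.98 °C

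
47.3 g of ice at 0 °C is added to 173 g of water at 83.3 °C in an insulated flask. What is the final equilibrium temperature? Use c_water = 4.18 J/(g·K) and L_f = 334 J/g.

Let T be the final temperature. ΣQ_i = 0:
melt ice: 47.3×334 = 15798
  meltwater 0→T: 47.3×4.18×T = 197.71 T
  water cools: 173×4.18×(T − 83.3) = 723.14(T − 83.3)
920.85 T = 60238 − 15798 = 44439
T ≈ 48.26 °C. Since T > 0 °C, the all-ice-melts assumption holds.

T_f ≈ 48.3 °C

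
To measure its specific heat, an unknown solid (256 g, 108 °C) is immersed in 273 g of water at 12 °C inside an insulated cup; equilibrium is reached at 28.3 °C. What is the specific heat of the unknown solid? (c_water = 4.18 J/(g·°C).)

m_s c (T_s − T_f) = m_water c_water (T_f − T_0):
256×c×(108 − 28.3) = 273×4.18×(28.3 − 12)
20403 c = 18601  ⇒  c ≈ 0.9117 J/(g·°C)

c ≈ 0.912 J/(g·°C)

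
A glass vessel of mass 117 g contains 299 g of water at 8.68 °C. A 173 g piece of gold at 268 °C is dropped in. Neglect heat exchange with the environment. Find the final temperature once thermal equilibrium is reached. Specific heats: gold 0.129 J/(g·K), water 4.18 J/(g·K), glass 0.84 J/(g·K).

T_f = Σ m_i c_i T_i / Σ m_i c_i:
T_f = (22.32×268 + 1249.8×8.68 + 98.28×8.68) / (22.32 + 1249.8 + 98.28)
    = 17682 / 1370.4 ≈ 12.90 °C

T_f ≈ 12.9 °C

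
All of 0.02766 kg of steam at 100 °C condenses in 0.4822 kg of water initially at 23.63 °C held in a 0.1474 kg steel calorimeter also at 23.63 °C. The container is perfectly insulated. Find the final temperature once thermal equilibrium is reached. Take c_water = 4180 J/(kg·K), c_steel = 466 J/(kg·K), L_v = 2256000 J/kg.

Energy balance with sensible and latent terms:
steam→water at 100 °C releases m L_v = 0.02766×2256000 = 62401
  condensate cools 100→T: 0.02766×4180×(T − 100) = 115.62(T − 100)
  water warms: 0.4822×4180×(T − 23.63) = 2015.6(T − 23.63)
  cup: 68.69(T − 23.63)
2199.9 T = 62401 + 11562 + 49252 = 123214
T ≈ 56.01 °C — below 100 °C, confirming all the steam condensed.

T_f ≈ 56.0 °C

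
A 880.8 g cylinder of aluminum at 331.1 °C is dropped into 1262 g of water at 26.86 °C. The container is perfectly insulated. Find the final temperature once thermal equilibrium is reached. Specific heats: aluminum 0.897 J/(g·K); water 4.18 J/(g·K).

T_f = Σ m_i c_i T_i / Σ m_i c_i:
T_f = (790.08×331.1 + 5275.2×26.86) / (790.08 + 5275.2)
    = 403285 / 6065.2 ≈ 66.49 °C

T_f ≈ 66.5 °C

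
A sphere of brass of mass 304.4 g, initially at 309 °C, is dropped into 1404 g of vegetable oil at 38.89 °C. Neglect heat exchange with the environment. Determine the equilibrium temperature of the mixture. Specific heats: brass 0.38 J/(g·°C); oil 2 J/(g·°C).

T_f ≈ 49.6 °C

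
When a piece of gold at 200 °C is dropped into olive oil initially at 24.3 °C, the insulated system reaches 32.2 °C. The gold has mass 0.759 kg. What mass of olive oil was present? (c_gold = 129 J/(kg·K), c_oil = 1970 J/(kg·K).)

Conservation of energy gives ΣQ = 0:
0.759×129×(32.2 − 200) + m×1970×(32.2 − 24.3) = 0
15563 m = 16429
m = 16429/15563 ≈ 1.056 kg

m ≈ 1.06 kg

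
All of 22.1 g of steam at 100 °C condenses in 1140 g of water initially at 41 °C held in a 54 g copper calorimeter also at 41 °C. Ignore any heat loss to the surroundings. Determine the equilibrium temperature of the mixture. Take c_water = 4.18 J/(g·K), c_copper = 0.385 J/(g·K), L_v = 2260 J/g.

T_f ≈ 52.4 °C

Let T be the final temperature. ΣQ_i = 0:
condense steam: −22.1·2260 = −49946; condensed water 100 °C→T: 92.38(T − 100); original water: 4765.2(T − 41); copper cup: 54·0.385·(T − 41) = 20.79(T − 41)
4878.4 T = 49946 + 9237.8 + 196226 = 255409
T ≈ 52.36 °C — below 100 °C, confirming all the steam condensed.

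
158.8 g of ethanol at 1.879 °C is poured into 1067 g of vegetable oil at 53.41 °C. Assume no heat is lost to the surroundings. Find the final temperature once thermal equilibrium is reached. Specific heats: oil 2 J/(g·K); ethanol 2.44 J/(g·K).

Conservation of energy gives ΣQ = 0:
1067*2*(T − 53.41) + 158.8*2.44*(T − 1.879) = 0
2521.5 T = 114705
T ≈ 45.49 °C

T_f ≈ 45.5 °C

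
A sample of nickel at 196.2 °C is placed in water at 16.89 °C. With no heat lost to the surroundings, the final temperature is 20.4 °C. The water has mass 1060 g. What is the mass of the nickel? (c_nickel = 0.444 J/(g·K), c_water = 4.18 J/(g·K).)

Heat lost by the nickel = heat gained by the water:
m×0.444×(196.2 − 20.4) = 1060×4.18×(20.4 − 16.89)
78.06 m = 15552  ⇒  m ≈ 199.2 g

m ≈ 199 g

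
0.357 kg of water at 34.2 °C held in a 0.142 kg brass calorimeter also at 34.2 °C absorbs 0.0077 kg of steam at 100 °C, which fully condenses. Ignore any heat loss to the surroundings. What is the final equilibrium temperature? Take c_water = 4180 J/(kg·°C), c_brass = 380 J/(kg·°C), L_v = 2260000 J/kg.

T_f ≈ 46.6 °C

Let T be the final temperature. ΣQ_i = 0:
condense steam: −0.0077·2260000 = −17402
  condensate cools 100→T: 0.0077·4180·(T − 100) = 32.19(T − 100)
  water warms: 0.357·4180·(T − 34.2) = 1492.3(T − 34.2)
  brass cup: 0.142·380·(T − 34.2) = 53.96(T − 34.2)
1578.4 T = 17402 + 3218.6 + 52881 = 73501
T ≈ 46.57 °C — below 100 °C, confirming all the steam condensed.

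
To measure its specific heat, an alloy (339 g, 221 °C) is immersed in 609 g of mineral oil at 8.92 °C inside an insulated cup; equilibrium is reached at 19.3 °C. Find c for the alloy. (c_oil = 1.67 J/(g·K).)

c ≈ 0.154 J/(g·K)

Heat lost by the alloy = heat gained by the oil:
339·c·(221 − 19.3) = 609·1.67·(19.3 − 8.92)
68376 c = 10557  ⇒  c ≈ 0.1544 J/(g·K)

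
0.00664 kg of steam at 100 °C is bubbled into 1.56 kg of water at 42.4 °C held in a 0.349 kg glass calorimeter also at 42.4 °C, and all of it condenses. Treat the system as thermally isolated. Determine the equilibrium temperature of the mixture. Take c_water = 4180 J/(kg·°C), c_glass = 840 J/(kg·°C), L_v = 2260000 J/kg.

T_f ≈ 44.8 °C

Conservation of energy gives ΣQ = 0:
latent heat released on condensation: 0.00664·2260000 = 15006; condensed water 100 °C→T: 27.76(T − 100); water warms: 1.56·4180·(T − 42.4) = 6520.8(T − 42.4); glass cup: 0.349·840·(T − 42.4) = 293.16(T − 42.4)
6841.7 T = 15006 + 2775.5 + 288912 = 306694
T ≈ 44.83 °C — below 100 °C, confirming all the steam condensed.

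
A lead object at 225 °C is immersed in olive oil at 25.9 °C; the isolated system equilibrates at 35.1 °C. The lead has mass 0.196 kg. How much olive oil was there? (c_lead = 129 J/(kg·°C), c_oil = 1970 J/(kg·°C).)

m ≈ 0.265 kg

|Q_lead| = |Q_oil|:
0.196·129·(225 − 35.1) = m·1970·(35.1 − 25.9)
18124 m = 4801.4  ⇒  m ≈ 0.2649 kg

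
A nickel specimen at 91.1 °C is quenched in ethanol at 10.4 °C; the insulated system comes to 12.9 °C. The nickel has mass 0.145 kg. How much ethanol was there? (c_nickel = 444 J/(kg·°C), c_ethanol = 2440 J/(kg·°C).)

Heat lost by the nickel = heat gained by the ethanol:
0.145×444×(91.1 − 12.9) = m×2440×(12.9 − 10.4)
6100 m = 5034.5  ⇒  m ≈ 0.8253 kg

m ≈ 0.825 kg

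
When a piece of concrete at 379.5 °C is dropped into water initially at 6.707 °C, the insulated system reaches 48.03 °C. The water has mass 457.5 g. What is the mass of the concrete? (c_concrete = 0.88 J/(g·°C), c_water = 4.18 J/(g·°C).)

m ≈ 271 g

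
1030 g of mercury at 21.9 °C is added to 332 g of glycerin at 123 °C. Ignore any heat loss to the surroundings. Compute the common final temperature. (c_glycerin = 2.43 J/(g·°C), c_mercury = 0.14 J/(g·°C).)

T_f ≈ 107.7 °C

|Q_glycerin| = |Q_mercury|:
332·2.43·(123 − T) = 1030·0.14·(T − 21.9)
806.76(123 − T) = 144.2(T − 21.9)
950.96 T = 102389  ⇒  T ≈ 107.67 °C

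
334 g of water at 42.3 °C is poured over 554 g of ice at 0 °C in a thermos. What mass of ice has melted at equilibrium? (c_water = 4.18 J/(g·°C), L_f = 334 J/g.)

Cooling the water to 0 °C releases 334×4.18×42.3 = 59056 J.
To melt every bit of ice: 554×334 = 185036 J.
Since 59056 < 185036 J, not all the ice melts; equilibrium is at 0 °C.
Mass melted = 59056/334 ≈ 176.8 g.

m_melted ≈ 177 g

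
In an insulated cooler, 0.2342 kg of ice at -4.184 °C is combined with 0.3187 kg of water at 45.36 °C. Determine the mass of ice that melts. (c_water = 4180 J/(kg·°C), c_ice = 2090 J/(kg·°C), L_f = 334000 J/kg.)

Heat available from the water dropping to 0 °C: 0.3187·4180·45.36 = 60427 J.
Warming the ice to 0 °C takes 0.2342·2090·4.184 = 2048 J, leaving 58379 J for melting.
Fully melting the ice requires m_ice L_f = 0.2342·334000 = 78223 J.
That's not enough to melt it all — equilibrium is at 0 °C with ice remaining.
m_melt = 58379 / L_f = 0.1748 kg.

m_melted ≈ 0.175 kg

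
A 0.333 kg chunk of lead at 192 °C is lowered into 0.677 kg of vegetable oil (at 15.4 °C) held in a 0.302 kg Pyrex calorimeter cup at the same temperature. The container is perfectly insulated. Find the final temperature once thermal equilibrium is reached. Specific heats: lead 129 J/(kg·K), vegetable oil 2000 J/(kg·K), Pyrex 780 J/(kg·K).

T_f ≈ 20.0 °C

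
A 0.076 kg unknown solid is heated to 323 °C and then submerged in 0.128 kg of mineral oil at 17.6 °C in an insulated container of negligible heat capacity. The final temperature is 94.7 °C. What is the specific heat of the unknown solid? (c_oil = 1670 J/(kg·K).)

Heat gained plus heat lost sum to zero:
0.076×c×(94.7 − 323) + 0.128×1670×(94.7 − 17.6) = 0
-17.35 c = -16481
c = -16481/-17.35 ≈ 949.9 J/(kg·K)

c ≈ 950 J/(kg·K)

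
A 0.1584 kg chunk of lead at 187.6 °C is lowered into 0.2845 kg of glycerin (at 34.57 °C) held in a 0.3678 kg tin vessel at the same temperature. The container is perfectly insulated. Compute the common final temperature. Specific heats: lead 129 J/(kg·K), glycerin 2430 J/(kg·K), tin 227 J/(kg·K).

Energy conservation, ΣQ = 0:
0.1584*129*(T − 187.6) + 0.2845*2430*(T − 34.57) + 0.3678*227*(T − 34.57) = 0
20.43(T − 187.6) + 691.33(T − 34.57) + 83.49(T − 34.57) = 0
(20.43 + 691.33 + 83.49) T = 20.43*187.6 + 691.33*34.57 + 83.49*34.57
T = 30619 / 795.26 = 38.5 °C

T_f ≈ 38.5 °C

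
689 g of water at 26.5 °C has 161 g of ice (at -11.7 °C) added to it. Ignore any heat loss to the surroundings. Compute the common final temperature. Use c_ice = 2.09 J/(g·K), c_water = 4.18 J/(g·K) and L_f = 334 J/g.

T_f ≈ 5.2 °C

Conservation of energy gives ΣQ = 0:
ice -11.7→0 °C: 161·2.09·11.7 = 3936.9; melt ice: 161·334 = 53774; warm the meltwater: 672.98 T; water: 2880(T − 26.5)
3553 T = 76321 − 57711 = 18610
T ≈ 5.24 °C — above 0 °C, consistent with complete melting.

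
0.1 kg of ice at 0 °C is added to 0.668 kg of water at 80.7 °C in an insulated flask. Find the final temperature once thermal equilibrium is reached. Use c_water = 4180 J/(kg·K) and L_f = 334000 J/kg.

Let T be the final temperature. ΣQ_i = 0:
fusion: m_ice L_f = 0.1·334000 = 33400; warm the meltwater: 418 T; water: 2792.2(T − 80.7)
3210.2 T = 225334 − 33400 = 191934
T ≈ 59.79 °C (positive, so assuming full melt was valid).

T_f ≈ 59.8 °C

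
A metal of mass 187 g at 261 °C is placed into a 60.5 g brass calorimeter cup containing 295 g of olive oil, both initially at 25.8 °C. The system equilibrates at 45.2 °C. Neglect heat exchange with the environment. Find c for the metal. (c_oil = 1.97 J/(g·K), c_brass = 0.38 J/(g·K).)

c ≈ 0.29 J/(g·K)

Taking heat into each body as positive, Σ m c ΔT = 0:
187×c×(45.2 − 261) + 295×1.97×(45.2 − 25.8) + 60.5×0.38×(45.2 − 25.8) = 0
-40355 c = -11720
c = -11720/-40355 ≈ 0.2904 J/(g·K)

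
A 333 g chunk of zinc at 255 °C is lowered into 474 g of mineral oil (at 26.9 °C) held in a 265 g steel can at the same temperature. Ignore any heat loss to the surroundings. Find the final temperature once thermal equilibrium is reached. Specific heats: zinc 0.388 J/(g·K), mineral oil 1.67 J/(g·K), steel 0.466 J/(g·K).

T_f = Σ m_i c_i T_i / Σ m_i c_i:
T_f = (129.2×255 + 791.58×26.9 + 123.49×26.9) / (129.2 + 791.58 + 123.49)
    = 57562 / 1044.3 ≈ 55.12 °C

T_f ≈ 55.1 °C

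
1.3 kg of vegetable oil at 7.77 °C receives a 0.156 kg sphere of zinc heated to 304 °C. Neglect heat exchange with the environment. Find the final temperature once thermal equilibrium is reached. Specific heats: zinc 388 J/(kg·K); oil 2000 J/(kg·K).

T_f ≈ 14.5 °C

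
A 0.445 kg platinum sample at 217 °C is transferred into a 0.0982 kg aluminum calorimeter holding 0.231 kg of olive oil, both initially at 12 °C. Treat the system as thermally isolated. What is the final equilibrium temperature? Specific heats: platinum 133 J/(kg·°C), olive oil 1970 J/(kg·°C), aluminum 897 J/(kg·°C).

T_f ≈ 32.1 °C

T_f = Σ m_i c_i T_i / Σ m_i c_i:
T_f = (59.19×217 + 455.07×12 + 88.09×12) / (59.19 + 455.07 + 88.09)
    = 19361 / 602.34 ≈ 32.14 °C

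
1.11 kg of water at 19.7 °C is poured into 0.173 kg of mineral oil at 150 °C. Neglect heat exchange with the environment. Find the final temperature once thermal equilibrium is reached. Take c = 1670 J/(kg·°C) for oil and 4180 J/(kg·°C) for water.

Heat gained plus heat lost sum to zero:
0.173·1670·(T − 150) + 1.11·4180·(T − 19.7) = 0
(288.91 + 4639.8) T = 288.91·150 + 4639.8·19.7
T = 134741/4928.7 ≈ 27.34 °C

T_f ≈ 27.3 °C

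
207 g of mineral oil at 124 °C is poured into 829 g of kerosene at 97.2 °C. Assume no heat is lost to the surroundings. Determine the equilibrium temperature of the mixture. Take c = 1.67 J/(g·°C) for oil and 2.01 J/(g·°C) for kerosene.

T_f ≈ 101.8 °C

Taking heat into each body as positive, Σ m c ΔT = 0:
207*1.67*(T − 124) + 829*2.01*(T − 97.2) = 0
345.69(T − 124) + 1666.3(T − 97.2) = 0
2012 T = 204829
T = 204829 / 2012 = 102 °C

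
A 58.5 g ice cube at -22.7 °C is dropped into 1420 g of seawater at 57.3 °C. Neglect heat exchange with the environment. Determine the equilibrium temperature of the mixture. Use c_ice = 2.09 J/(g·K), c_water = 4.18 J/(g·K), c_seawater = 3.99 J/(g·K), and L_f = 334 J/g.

Energy conservation, ΣQ = 0:
warm ice to 0 °C: 58.5×2.09×(0 − (-22.7)) = 2775.4
  melt ice: 58.5×334 = 19539
  meltwater 0→T: 58.5×4.18×T = 244.53 T
  seawater: 5665.8(T − 57.3)
5910.3 T = 324650 − 22314 = 302336
T ≈ 51.15 °C. Since T > 0 °C, the all-ice-melts assumption holds.

T_f ≈ 51.2 °C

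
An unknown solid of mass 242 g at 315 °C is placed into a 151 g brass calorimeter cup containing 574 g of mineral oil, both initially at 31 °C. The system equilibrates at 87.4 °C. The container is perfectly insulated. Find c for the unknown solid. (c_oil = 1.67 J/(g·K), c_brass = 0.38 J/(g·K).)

Heat gained plus heat lost sum to zero:
242·c·(87.4 − 315) + 574·1.67·(87.4 − 31) + 151·0.38·(87.4 − 31) = 0
-55079 c = -57300
c = -57300/-55079 ≈ 1.04 J/(g·K)

c ≈ 1.04 J/(g·K)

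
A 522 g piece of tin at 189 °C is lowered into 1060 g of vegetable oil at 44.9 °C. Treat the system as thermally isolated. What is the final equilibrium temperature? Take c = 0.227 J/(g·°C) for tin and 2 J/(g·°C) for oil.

T_f ≈ 52.5 °C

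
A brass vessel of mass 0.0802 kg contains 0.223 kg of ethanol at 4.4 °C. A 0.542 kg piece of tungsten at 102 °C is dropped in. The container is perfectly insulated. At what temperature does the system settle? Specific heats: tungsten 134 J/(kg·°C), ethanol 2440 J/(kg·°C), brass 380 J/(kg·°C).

Let T be the final temperature. ΣQ_i = 0:
0.542×134×(T − 102) + 0.223×2440×(T − 4.4) + 0.0802×380×(T − 4.4) = 0
647.22 T = 9936.3
T = 9936.3/647.22 ≈ 15.35 °C

T_f ≈ 15.4 °C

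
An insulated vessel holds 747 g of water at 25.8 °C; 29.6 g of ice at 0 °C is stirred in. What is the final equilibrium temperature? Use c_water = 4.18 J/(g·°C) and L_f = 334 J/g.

T_f ≈ 21.8 °C

Setting the total heat transfer to zero:
melt ice: 29.6·334 = 9886.4
  warm the meltwater: 123.73 T
  water cools: 747·4.18·(T − 25.8) = 3122.5(T − 25.8)
3246.2 T = 80559 − 9886.4 = 70673
T ≈ 21.77 °C. Since T > 0 °C, the all-ice-melts assumption holds.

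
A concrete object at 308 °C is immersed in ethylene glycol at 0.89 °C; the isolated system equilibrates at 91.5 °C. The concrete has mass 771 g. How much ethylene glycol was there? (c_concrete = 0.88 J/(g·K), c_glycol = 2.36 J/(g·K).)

m ≈ 687 g

Setting the total heat transfer to zero:
771×0.88×(91.5 − 308) + m×2.36×(91.5 − 0.89) = 0
213.84 m = 146891
m = 146891/213.84 ≈ 686.9 g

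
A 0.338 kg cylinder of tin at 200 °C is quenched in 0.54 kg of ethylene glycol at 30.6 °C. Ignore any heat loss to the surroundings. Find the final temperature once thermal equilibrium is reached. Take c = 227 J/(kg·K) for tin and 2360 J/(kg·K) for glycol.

Setting the total heat transfer to zero:
0.338·227·(T − 200) + 0.54·2360·(T − 30.6) = 0
1351.1 T = 54342
T = 54342/1351.1 ≈ 40.22 °C

T_f ≈ 40.2 °C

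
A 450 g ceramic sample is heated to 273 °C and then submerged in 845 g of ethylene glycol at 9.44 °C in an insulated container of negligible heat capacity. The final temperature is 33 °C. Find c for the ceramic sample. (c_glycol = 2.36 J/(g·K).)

Heat gained plus heat lost sum to zero:
450×c×(33 − 273) + 845×2.36×(33 − 9.44) = 0
-108000 c = -46983
c = -46983/-108000 ≈ 0.435 J/(g·K)

c ≈ 0.435 J/(g·K)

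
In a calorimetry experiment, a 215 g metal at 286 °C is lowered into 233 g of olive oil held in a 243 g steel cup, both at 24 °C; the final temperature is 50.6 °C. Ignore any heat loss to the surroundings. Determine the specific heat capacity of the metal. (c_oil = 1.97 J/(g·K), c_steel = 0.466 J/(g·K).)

c ≈ 0.301 J/(g·K)

Let T be the final temperature. ΣQ_i = 0:
215×c×(50.6 − 286) + 233×1.97×(50.6 − 24) + 243×0.466×(50.6 − 24) = 0
-50611 c = -15222
c = -15222/-50611 ≈ 0.3008 J/(g·K)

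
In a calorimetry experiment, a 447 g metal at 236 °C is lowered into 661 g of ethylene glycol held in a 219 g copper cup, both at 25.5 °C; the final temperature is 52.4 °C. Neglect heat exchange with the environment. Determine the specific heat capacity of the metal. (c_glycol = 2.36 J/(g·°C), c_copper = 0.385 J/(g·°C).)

Let T be the final temperature. ΣQ_i = 0:
447·c·(52.4 − 236) + 661·2.36·(52.4 − 25.5) + 219·0.385·(52.4 − 25.5) = 0
-82069 c = -44231
c = -44231/-82069 ≈ 0.5389 J/(g·°C)

c ≈ 0.539 J/(g·°C)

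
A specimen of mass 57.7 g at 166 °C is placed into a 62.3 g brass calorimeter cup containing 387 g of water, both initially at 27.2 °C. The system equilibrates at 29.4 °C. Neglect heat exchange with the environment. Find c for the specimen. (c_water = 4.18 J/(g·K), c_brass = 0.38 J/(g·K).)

Taking heat into each body as positive, Σ m c ΔT = 0:
57.7·c·(29.4 − 166) + 387·4.18·(29.4 − 27.2) + 62.3·0.38·(29.4 − 27.2) = 0
-7881.8 c = -3610.9
c = -3610.9/-7881.8 ≈ 0.4581 J/(g·K)

c ≈ 0.458 J/(g·K)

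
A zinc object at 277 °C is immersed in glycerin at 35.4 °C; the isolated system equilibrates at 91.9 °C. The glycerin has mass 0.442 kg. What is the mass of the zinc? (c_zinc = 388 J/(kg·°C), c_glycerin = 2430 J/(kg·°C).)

m ≈ 0.845 kg

Heat lost by the zinc = heat gained by the glycerin:
m·388·(277 − 91.9) = 0.442·2430·(91.9 − 35.4)
71819 m = 60684  ⇒  m ≈ 0.845 kg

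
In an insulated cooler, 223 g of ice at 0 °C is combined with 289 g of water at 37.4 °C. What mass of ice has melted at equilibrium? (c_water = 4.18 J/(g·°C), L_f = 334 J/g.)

m_melted ≈ 135 g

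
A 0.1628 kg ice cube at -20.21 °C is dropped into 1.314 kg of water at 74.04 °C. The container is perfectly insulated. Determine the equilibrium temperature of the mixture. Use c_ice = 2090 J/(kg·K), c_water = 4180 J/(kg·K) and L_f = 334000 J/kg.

T_f ≈ 56.0 °C

Net heat exchanged in the isolated system is zero:
ice -20.21→0 °C: 0.1628×2090×20.21 = 6876.5
  melt ice: 0.1628×334000 = 54375
  warm the meltwater: 680.5 T
  water cools: 1.314×4180×(T − 74.04) = 5492.5(T − 74.04)
6173 T = 406666 − 61252 = 345414
T ≈ 55.96 °C. Since T > 0 °C, the all-ice-melts assumption holds.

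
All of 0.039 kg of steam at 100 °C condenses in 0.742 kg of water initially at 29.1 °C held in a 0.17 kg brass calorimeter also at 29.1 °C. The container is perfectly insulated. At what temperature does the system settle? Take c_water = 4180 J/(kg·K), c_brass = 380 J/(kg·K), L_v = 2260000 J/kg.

T_f ≈ 59.0 °C

Setting the total heat transfer to zero:
condense steam: −0.039×2260000 = −88140; condensate cools 100→T: 0.039×4180×(T − 100) = 163.02(T − 100); original water: 3101.6(T − 29.1); cup: 64.6(T − 29.1)
3329.2 T = 88140 + 16302 + 92135 = 196577
T ≈ 59.05 °C — below 100 °C, confirming all the steam condensed.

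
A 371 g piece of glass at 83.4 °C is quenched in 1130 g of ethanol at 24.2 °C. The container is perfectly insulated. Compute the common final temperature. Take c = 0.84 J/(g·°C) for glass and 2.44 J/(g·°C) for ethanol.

T_f ≈ 30.2 °C

Set heat shed by the hot body equal to heat absorbed by the cold body:
371·0.84·(83.4 − T) = 1130·2.44·(T − 24.2)
311.64(83.4 − T) = 2757.2(T − 24.2)
3068.8 T = 92715  ⇒  T ≈ 30.21 °C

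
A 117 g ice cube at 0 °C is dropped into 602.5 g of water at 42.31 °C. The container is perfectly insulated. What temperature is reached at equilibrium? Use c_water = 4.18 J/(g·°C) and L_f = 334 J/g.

Net heat exchanged in the isolated system is zero:
latent heat to melt: 117×334 = 39078
  warm the meltwater: 489.06 T
  water cools: 602.5×4.18×(T − 42.31) = 2518.4(T − 42.31)
3007.5 T = 106556 − 39078 = 67478
T ≈ 22.44 °C (positive, so assuming full melt was valid).

T_f ≈ 22.4 °C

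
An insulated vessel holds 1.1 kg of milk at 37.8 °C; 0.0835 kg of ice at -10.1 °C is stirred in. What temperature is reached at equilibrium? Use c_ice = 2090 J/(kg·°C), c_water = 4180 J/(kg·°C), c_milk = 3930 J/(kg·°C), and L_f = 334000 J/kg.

T_f ≈ 28.6 °C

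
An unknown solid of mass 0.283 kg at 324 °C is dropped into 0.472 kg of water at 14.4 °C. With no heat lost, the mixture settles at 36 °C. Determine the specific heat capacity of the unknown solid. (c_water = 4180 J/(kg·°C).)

Heat gained plus heat lost sum to zero:
0.283×c×(36 − 324) + 0.472×4180×(36 − 14.4) = 0
-81.5 c = -42616
c = -42616/-81.5 ≈ 522.9 J/(kg·°C)

c ≈ 523 J/(kg·°C)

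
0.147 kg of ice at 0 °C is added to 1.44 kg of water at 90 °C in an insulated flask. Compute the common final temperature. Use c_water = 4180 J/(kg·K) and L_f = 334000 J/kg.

T_f ≈ 74.3 °C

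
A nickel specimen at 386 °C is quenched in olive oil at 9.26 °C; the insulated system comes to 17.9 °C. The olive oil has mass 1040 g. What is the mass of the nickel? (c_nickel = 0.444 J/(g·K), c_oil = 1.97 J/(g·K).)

Taking heat into each body as positive, Σ m c ΔT = 0:
m·0.444·(17.9 − 386) + 1040·1.97·(17.9 − 9.26) = 0
-163.44 m = -17702
m = -17702/-163.44 ≈ 108.3 g

m ≈ 108 g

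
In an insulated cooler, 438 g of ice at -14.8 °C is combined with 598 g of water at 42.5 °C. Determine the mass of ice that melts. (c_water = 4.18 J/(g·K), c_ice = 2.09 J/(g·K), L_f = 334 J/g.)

Heat available from the water dropping to 0 °C: 598×4.18×42.5 = 106235 J.
Warming the ice to 0 °C takes 438×2.09×14.8 = 13548 J, leaving 92686 J for melting.
Fully melting the ice requires m_ice L_f = 438×334 = 146292 J.
92686 J < 146292 J, so only part of the ice melts and the system sits at 0 °C.
m_melted×334 = 92686  ⇒  m_melted ≈ 277.5 g.

m_melted ≈ 278 g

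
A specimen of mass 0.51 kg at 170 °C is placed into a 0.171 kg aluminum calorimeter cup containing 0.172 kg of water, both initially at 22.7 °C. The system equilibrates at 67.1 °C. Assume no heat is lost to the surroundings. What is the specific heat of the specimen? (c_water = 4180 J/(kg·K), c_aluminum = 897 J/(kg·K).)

Taking heat into each body as positive, Σ m c ΔT = 0:
0.51×c×(67.1 − 170) + 0.172×4180×(67.1 − 22.7) + 0.171×897×(67.1 − 22.7) = 0
-52.48 c = -38732
c = -38732/-52.48 ≈ 738.1 J/(kg·K)

c ≈ 738 J/(kg·K)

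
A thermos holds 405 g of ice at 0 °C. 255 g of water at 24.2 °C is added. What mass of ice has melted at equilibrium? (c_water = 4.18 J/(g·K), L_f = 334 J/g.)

Heat available from the water dropping to 0 °C: 255×4.18×24.2 = 25795 J.
Melting all 405 g of ice would need 405×334 = 135270 J.
That's not enough to melt it all — equilibrium is at 0 °C with ice remaining.
Mass melted = 25795/334 ≈ 77.23 g.

m_melted ≈ 77.2 g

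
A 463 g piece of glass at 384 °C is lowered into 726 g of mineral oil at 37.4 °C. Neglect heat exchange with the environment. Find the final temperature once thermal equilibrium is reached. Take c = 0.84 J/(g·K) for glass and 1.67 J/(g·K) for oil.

T_f ≈ 121.6 °C

T_f = Σ m_i c_i T_i / Σ m_i c_i:
T_f = (388.92·384 + 1212.4·37.4) / (388.92 + 1212.4)
    = 194690 / 1601.3 ≈ 121.58 °C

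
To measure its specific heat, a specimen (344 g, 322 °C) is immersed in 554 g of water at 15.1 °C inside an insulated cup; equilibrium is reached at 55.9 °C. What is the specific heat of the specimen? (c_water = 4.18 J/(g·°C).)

c ≈ 1.03 J/(g·°C)

Setting the total heat transfer to zero:
344·c·(55.9 − 322) + 554·4.18·(55.9 − 15.1) = 0
-91538 c = -94481
c = -94481/-91538 ≈ 1.032 J/(g·°C)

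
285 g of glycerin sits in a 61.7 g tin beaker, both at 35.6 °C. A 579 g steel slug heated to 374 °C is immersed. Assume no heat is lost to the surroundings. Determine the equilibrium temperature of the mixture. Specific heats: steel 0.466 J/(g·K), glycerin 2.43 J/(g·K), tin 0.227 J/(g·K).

Let T be the final temperature. ΣQ_i = 0:
579×0.466×(T − 374) + 285×2.43×(T − 35.6) + 61.7×0.227×(T − 35.6) = 0
269.81(T − 374) + 692.55(T − 35.6) + 14.01(T − 35.6) = 0
(269.81 + 692.55 + 14.01) T = 269.81×374 + 692.55×35.6 + 14.01×35.6
T = 126064 / 976.37 = 129 °C

T_f ≈ 129.1 °C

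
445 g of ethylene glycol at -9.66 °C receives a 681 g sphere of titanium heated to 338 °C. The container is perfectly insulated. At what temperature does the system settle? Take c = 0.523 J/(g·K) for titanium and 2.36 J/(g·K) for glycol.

Heat lost by the titanium equals heat gained by the glycol:
681·0.523·(338 − T) = 445·2.36·(T − (-9.66))
356.16(338 − T) = 1050.2(T − (-9.66))
1406.4 T = 110238  ⇒  T ≈ 78.39 °C

T_f ≈ 78.4 °C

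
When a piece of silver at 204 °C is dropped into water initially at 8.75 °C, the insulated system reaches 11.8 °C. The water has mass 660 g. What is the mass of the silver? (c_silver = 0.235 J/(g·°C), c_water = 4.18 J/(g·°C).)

m ≈ 186 g

|Q_silver| = |Q_water|:
m·0.235·(204 − 11.8) = 660·4.18·(11.8 − 8.75)
45.17 m = 8414.3  ⇒  m ≈ 186.3 g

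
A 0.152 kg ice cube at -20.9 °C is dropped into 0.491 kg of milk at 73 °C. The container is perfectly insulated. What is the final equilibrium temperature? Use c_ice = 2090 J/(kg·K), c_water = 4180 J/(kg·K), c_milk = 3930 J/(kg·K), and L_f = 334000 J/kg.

Taking heat into each body as positive, Σ m c ΔT = 0:
warm ice to 0 °C: 0.152×2090×(0 − (-20.9)) = 6639.5
  melt ice: 0.152×334000 = 50768
  warm the meltwater: 635.36 T
  milk cools: 0.491×3930×(T − 73) = 1929.6(T − 73)
2565 T = 140863 − 57408 = 83455
T ≈ 32.54 °C (positive, so assuming full melt was valid).

T_f ≈ 32.5 °C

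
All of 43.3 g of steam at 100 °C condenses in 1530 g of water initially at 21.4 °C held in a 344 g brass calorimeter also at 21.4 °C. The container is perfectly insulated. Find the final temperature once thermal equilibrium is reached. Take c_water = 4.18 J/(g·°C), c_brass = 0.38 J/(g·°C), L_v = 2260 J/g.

T_f ≈ 38.1 °C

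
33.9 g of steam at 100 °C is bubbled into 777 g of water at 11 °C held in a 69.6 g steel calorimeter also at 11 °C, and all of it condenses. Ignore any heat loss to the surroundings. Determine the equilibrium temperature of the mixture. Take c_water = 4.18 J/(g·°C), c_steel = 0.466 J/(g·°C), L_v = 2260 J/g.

T_f ≈ 37.1 °C

Energy conservation, ΣQ = 0:
latent heat released on condensation: 33.9×2260 = 76614
  condensed water 100 °C→T: 141.7(T − 100)
  water warms: 777×4.18×(T − 11) = 3247.9(T − 11)
  steel cup: 69.6×0.466×(T − 11) = 32.43(T − 11)
3422 T = 76614 + 14170 + 36083 = 126867
T ≈ 37.07 °C, under the boiling point, so the assumption holds.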